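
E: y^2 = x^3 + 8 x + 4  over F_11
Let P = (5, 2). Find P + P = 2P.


Doubling: s = (3 x1^2 + a) / (2 y1)
s = (3*5^2 + 8) / (2*2) mod 11 = 7
x3 = s^2 - 2 x1 mod 11 = 7^2 - 2*5 = 6
y3 = s (x1 - x3) - y1 mod 11 = 7 * (5 - 6) - 2 = 2

2P = (6, 2)


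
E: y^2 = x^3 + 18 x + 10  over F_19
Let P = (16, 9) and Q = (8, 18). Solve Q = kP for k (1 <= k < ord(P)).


Enumerate multiples of P until we hit Q = (8, 18):
  1P = (16, 9)
  2P = (17, 17)
  3P = (12, 4)
  4P = (8, 1)
  5P = (15, 11)
  6P = (11, 0)
  7P = (15, 8)
  8P = (8, 18)
Match found at i = 8.

k = 8


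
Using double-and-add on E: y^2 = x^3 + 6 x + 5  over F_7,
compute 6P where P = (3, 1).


k = 6 = 110_2 (binary, LSB first: 011)
Double-and-add from P = (3, 1):
  bit 0 = 0: acc unchanged = O
  bit 1 = 1: acc = O + (2, 5) = (2, 5)
  bit 2 = 1: acc = (2, 5) + (4, 4) = (3, 6)

6P = (3, 6)


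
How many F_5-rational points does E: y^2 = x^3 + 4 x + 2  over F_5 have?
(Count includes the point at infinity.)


For each x in F_5, count y with y^2 = x^3 + 4 x + 2 mod 5:
  x = 3: RHS = 1, y in [1, 4]  -> 2 point(s)
Affine points: 2. Add the point at infinity: total = 3.

#E(F_5) = 3


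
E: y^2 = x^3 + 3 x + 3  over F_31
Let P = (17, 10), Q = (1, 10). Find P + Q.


P != Q, so use the chord formula.
s = (y2 - y1) / (x2 - x1) = (0) / (15) mod 31 = 0
x3 = s^2 - x1 - x2 mod 31 = 0^2 - 17 - 1 = 13
y3 = s (x1 - x3) - y1 mod 31 = 0 * (17 - 13) - 10 = 21

P + Q = (13, 21)


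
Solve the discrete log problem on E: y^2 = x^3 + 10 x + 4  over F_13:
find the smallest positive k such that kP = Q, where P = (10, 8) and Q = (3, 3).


Enumerate multiples of P until we hit Q = (3, 3):
  1P = (10, 8)
  2P = (5, 6)
  3P = (7, 1)
  4P = (0, 11)
  5P = (4, 11)
  6P = (9, 11)
  7P = (3, 10)
  8P = (3, 3)
Match found at i = 8.

k = 8


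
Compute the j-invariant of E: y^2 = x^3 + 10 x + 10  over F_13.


Delta = -16(4 a^3 + 27 b^2) mod 13 = 11
-1728 * (4 a)^3 = -1728 * (4*10)^3 mod 13 = 1
j = 1 * 11^(-1) mod 13 = 6

j = 6 (mod 13)


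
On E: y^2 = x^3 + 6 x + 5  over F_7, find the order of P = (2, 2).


Compute successive multiples of P until we hit O:
  1P = (2, 2)
  2P = (4, 3)
  3P = (3, 1)
  4P = (3, 6)
  5P = (4, 4)
  6P = (2, 5)
  7P = O

ord(P) = 7


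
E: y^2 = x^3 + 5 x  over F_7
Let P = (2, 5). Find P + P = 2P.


Doubling: s = (3 x1^2 + a) / (2 y1)
s = (3*2^2 + 5) / (2*5) mod 7 = 1
x3 = s^2 - 2 x1 mod 7 = 1^2 - 2*2 = 4
y3 = s (x1 - x3) - y1 mod 7 = 1 * (2 - 4) - 5 = 0

2P = (4, 0)


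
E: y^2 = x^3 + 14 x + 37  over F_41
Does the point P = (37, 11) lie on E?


Check whether y^2 = x^3 + 14 x + 37 (mod 41) for (x, y) = (37, 11).
LHS: y^2 = 11^2 mod 41 = 39
RHS: x^3 + 14 x + 37 = 37^3 + 14*37 + 37 mod 41 = 40
LHS != RHS

No, not on the curve


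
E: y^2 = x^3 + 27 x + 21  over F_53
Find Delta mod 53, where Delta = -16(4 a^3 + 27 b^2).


4 a^3 + 27 b^2 = 4*27^3 + 27*21^2 = 78732 + 11907 = 90639
Delta = -16 * (90639) = -1450224
Delta mod 53 = 15

Delta = 15 (mod 53)


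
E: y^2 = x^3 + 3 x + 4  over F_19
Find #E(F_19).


For each x in F_19, count y with y^2 = x^3 + 3 x + 4 mod 19:
  x = 0: RHS = 4, y in [2, 17]  -> 2 point(s)
  x = 4: RHS = 4, y in [2, 17]  -> 2 point(s)
  x = 5: RHS = 11, y in [7, 12]  -> 2 point(s)
  x = 7: RHS = 7, y in [8, 11]  -> 2 point(s)
  x = 9: RHS = 0, y in [0]  -> 1 point(s)
  x = 11: RHS = 0, y in [0]  -> 1 point(s)
  x = 12: RHS = 1, y in [1, 18]  -> 2 point(s)
  x = 13: RHS = 17, y in [6, 13]  -> 2 point(s)
  x = 14: RHS = 16, y in [4, 15]  -> 2 point(s)
  x = 15: RHS = 4, y in [2, 17]  -> 2 point(s)
  x = 16: RHS = 6, y in [5, 14]  -> 2 point(s)
  x = 17: RHS = 9, y in [3, 16]  -> 2 point(s)
  x = 18: RHS = 0, y in [0]  -> 1 point(s)
Affine points: 23. Add the point at infinity: total = 24.

#E(F_19) = 24


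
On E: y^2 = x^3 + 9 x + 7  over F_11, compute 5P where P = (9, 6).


k = 5 = 101_2 (binary, LSB first: 101)
Double-and-add from P = (9, 6):
  bit 0 = 1: acc = O + (9, 6) = (9, 6)
  bit 1 = 0: acc unchanged = (9, 6)
  bit 2 = 1: acc = (9, 6) + (5, 10) = (9, 5)

5P = (9, 5)


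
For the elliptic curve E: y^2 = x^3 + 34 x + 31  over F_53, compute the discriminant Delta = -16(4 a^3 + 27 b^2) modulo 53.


4 a^3 + 27 b^2 = 4*34^3 + 27*31^2 = 157216 + 25947 = 183163
Delta = -16 * (183163) = -2930608
Delta mod 53 = 27

Delta = 27 (mod 53)


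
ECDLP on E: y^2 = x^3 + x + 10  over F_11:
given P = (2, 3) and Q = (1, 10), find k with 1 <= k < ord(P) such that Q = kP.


Enumerate multiples of P until we hit Q = (1, 10):
  1P = (2, 3)
  2P = (1, 1)
  3P = (1, 10)
Match found at i = 3.

k = 3


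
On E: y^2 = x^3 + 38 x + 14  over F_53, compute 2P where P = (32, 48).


Doubling: s = (3 x1^2 + a) / (2 y1)
s = (3*32^2 + 38) / (2*48) mod 53 = 7
x3 = s^2 - 2 x1 mod 53 = 7^2 - 2*32 = 38
y3 = s (x1 - x3) - y1 mod 53 = 7 * (32 - 38) - 48 = 16

2P = (38, 16)


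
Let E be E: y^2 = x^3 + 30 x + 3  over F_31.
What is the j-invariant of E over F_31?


Delta = -16(4 a^3 + 27 b^2) mod 31 = 20
-1728 * (4 a)^3 = -1728 * (4*30)^3 mod 31 = 15
j = 15 * 20^(-1) mod 31 = 24

j = 24 (mod 31)


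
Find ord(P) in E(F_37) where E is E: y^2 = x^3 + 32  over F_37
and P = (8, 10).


Compute successive multiples of P until we hit O:
  1P = (8, 10)
  2P = (14, 36)
  3P = (5, 3)
  4P = (13, 3)
  5P = (15, 22)
  6P = (26, 12)
  7P = (19, 34)
  8P = (1, 12)
  ... (continuing to 37P)
  37P = O

ord(P) = 37


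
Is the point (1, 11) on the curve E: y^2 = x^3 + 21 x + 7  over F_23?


Check whether y^2 = x^3 + 21 x + 7 (mod 23) for (x, y) = (1, 11).
LHS: y^2 = 11^2 mod 23 = 6
RHS: x^3 + 21 x + 7 = 1^3 + 21*1 + 7 mod 23 = 6
LHS = RHS

Yes, on the curve


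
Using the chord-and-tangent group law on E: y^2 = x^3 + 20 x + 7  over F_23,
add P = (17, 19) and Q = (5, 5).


P != Q, so use the chord formula.
s = (y2 - y1) / (x2 - x1) = (9) / (11) mod 23 = 5
x3 = s^2 - x1 - x2 mod 23 = 5^2 - 17 - 5 = 3
y3 = s (x1 - x3) - y1 mod 23 = 5 * (17 - 3) - 19 = 5

P + Q = (3, 5)


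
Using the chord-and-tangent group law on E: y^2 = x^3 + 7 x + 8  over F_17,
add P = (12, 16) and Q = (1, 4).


P != Q, so use the chord formula.
s = (y2 - y1) / (x2 - x1) = (5) / (6) mod 17 = 15
x3 = s^2 - x1 - x2 mod 17 = 15^2 - 12 - 1 = 8
y3 = s (x1 - x3) - y1 mod 17 = 15 * (12 - 8) - 16 = 10

P + Q = (8, 10)


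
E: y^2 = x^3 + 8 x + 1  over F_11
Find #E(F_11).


For each x in F_11, count y with y^2 = x^3 + 8 x + 1 mod 11:
  x = 0: RHS = 1, y in [1, 10]  -> 2 point(s)
  x = 2: RHS = 3, y in [5, 6]  -> 2 point(s)
  x = 4: RHS = 9, y in [3, 8]  -> 2 point(s)
  x = 5: RHS = 1, y in [1, 10]  -> 2 point(s)
  x = 6: RHS = 1, y in [1, 10]  -> 2 point(s)
  x = 7: RHS = 4, y in [2, 9]  -> 2 point(s)
  x = 8: RHS = 5, y in [4, 7]  -> 2 point(s)
  x = 10: RHS = 3, y in [5, 6]  -> 2 point(s)
Affine points: 16. Add the point at infinity: total = 17.

#E(F_11) = 17


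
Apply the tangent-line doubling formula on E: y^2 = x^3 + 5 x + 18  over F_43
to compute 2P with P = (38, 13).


Doubling: s = (3 x1^2 + a) / (2 y1)
s = (3*38^2 + 5) / (2*13) mod 43 = 13
x3 = s^2 - 2 x1 mod 43 = 13^2 - 2*38 = 7
y3 = s (x1 - x3) - y1 mod 43 = 13 * (38 - 7) - 13 = 3

2P = (7, 3)


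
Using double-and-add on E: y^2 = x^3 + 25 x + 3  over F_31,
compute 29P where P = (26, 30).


k = 29 = 11101_2 (binary, LSB first: 10111)
Double-and-add from P = (26, 30):
  bit 0 = 1: acc = O + (26, 30) = (26, 30)
  bit 1 = 0: acc unchanged = (26, 30)
  bit 2 = 1: acc = (26, 30) + (11, 11) = (12, 27)
  bit 3 = 1: acc = (12, 27) + (29, 21) = (6, 11)
  bit 4 = 1: acc = (6, 11) + (23, 2) = (7, 26)

29P = (7, 26)


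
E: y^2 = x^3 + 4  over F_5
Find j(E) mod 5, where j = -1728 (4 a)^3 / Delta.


Delta = -16(4 a^3 + 27 b^2) mod 5 = 3
-1728 * (4 a)^3 = -1728 * (4*0)^3 mod 5 = 0
j = 0 * 3^(-1) mod 5 = 0

j = 0 (mod 5)


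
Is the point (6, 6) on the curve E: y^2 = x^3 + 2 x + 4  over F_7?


Check whether y^2 = x^3 + 2 x + 4 (mod 7) for (x, y) = (6, 6).
LHS: y^2 = 6^2 mod 7 = 1
RHS: x^3 + 2 x + 4 = 6^3 + 2*6 + 4 mod 7 = 1
LHS = RHS

Yes, on the curve


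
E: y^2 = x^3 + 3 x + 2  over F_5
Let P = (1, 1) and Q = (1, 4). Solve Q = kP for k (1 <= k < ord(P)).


Enumerate multiples of P until we hit Q = (1, 4):
  1P = (1, 1)
  2P = (2, 1)
  3P = (2, 4)
  4P = (1, 4)
Match found at i = 4.

k = 4


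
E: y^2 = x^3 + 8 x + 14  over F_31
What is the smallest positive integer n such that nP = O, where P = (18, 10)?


Compute successive multiples of P until we hit O:
  1P = (18, 10)
  2P = (9, 28)
  3P = (8, 1)
  4P = (21, 9)
  5P = (30, 25)
  6P = (2, 10)
  7P = (11, 21)
  8P = (7, 17)
  ... (continuing to 37P)
  37P = O

ord(P) = 37


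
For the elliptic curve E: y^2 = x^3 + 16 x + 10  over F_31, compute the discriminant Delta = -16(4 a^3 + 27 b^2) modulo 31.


4 a^3 + 27 b^2 = 4*16^3 + 27*10^2 = 16384 + 2700 = 19084
Delta = -16 * (19084) = -305344
Delta mod 31 = 6

Delta = 6 (mod 31)


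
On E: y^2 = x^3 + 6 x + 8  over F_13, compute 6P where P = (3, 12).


k = 6 = 110_2 (binary, LSB first: 011)
Double-and-add from P = (3, 12):
  bit 0 = 0: acc unchanged = O
  bit 1 = 1: acc = O + (3, 1) = (3, 1)
  bit 2 = 1: acc = (3, 1) + (3, 12) = O

6P = O


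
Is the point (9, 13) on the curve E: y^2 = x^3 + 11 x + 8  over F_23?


Check whether y^2 = x^3 + 11 x + 8 (mod 23) for (x, y) = (9, 13).
LHS: y^2 = 13^2 mod 23 = 8
RHS: x^3 + 11 x + 8 = 9^3 + 11*9 + 8 mod 23 = 8
LHS = RHS

Yes, on the curve


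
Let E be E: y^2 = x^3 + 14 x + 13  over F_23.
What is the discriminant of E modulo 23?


4 a^3 + 27 b^2 = 4*14^3 + 27*13^2 = 10976 + 4563 = 15539
Delta = -16 * (15539) = -248624
Delta mod 23 = 6

Delta = 6 (mod 23)


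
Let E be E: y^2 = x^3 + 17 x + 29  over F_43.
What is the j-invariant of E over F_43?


Delta = -16(4 a^3 + 27 b^2) mod 43 = 22
-1728 * (4 a)^3 = -1728 * (4*17)^3 mod 43 = 1
j = 1 * 22^(-1) mod 43 = 2

j = 2 (mod 43)


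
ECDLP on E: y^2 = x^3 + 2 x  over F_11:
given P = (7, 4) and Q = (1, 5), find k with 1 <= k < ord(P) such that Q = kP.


Enumerate multiples of P until we hit Q = (1, 5):
  1P = (7, 4)
  2P = (1, 6)
  3P = (8, 0)
  4P = (1, 5)
Match found at i = 4.

k = 4


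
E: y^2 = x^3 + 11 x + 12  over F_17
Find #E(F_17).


For each x in F_17, count y with y^2 = x^3 + 11 x + 12 mod 17:
  x = 2: RHS = 8, y in [5, 12]  -> 2 point(s)
  x = 3: RHS = 4, y in [2, 15]  -> 2 point(s)
  x = 4: RHS = 1, y in [1, 16]  -> 2 point(s)
  x = 8: RHS = 0, y in [0]  -> 1 point(s)
  x = 10: RHS = 0, y in [0]  -> 1 point(s)
  x = 11: RHS = 2, y in [6, 11]  -> 2 point(s)
  x = 12: RHS = 2, y in [6, 11]  -> 2 point(s)
  x = 15: RHS = 16, y in [4, 13]  -> 2 point(s)
  x = 16: RHS = 0, y in [0]  -> 1 point(s)
Affine points: 15. Add the point at infinity: total = 16.

#E(F_17) = 16


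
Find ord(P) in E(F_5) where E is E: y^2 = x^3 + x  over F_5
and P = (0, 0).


Compute successive multiples of P until we hit O:
  1P = (0, 0)
  2P = O

ord(P) = 2


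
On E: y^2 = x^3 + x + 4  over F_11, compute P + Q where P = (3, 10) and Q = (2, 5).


P != Q, so use the chord formula.
s = (y2 - y1) / (x2 - x1) = (6) / (10) mod 11 = 5
x3 = s^2 - x1 - x2 mod 11 = 5^2 - 3 - 2 = 9
y3 = s (x1 - x3) - y1 mod 11 = 5 * (3 - 9) - 10 = 4

P + Q = (9, 4)


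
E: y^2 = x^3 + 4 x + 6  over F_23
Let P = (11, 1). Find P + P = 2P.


Doubling: s = (3 x1^2 + a) / (2 y1)
s = (3*11^2 + 4) / (2*1) mod 23 = 11
x3 = s^2 - 2 x1 mod 23 = 11^2 - 2*11 = 7
y3 = s (x1 - x3) - y1 mod 23 = 11 * (11 - 7) - 1 = 20

2P = (7, 20)


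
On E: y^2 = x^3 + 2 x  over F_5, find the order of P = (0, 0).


Compute successive multiples of P until we hit O:
  1P = (0, 0)
  2P = O

ord(P) = 2


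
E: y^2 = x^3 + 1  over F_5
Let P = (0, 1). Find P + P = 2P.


Doubling: s = (3 x1^2 + a) / (2 y1)
s = (3*0^2 + 0) / (2*1) mod 5 = 0
x3 = s^2 - 2 x1 mod 5 = 0^2 - 2*0 = 0
y3 = s (x1 - x3) - y1 mod 5 = 0 * (0 - 0) - 1 = 4

2P = (0, 4)


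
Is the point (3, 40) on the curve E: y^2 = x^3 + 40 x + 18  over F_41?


Check whether y^2 = x^3 + 40 x + 18 (mod 41) for (x, y) = (3, 40).
LHS: y^2 = 40^2 mod 41 = 1
RHS: x^3 + 40 x + 18 = 3^3 + 40*3 + 18 mod 41 = 1
LHS = RHS

Yes, on the curve


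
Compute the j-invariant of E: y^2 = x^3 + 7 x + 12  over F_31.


Delta = -16(4 a^3 + 27 b^2) mod 31 = 5
-1728 * (4 a)^3 = -1728 * (4*7)^3 mod 31 = 1
j = 1 * 5^(-1) mod 31 = 25

j = 25 (mod 31)


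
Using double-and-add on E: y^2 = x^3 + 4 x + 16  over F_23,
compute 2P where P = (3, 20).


k = 2 = 10_2 (binary, LSB first: 01)
Double-and-add from P = (3, 20):
  bit 0 = 0: acc unchanged = O
  bit 1 = 1: acc = O + (6, 7) = (6, 7)

2P = (6, 7)


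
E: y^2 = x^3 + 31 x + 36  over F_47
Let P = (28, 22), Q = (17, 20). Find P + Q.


P != Q, so use the chord formula.
s = (y2 - y1) / (x2 - x1) = (45) / (36) mod 47 = 13
x3 = s^2 - x1 - x2 mod 47 = 13^2 - 28 - 17 = 30
y3 = s (x1 - x3) - y1 mod 47 = 13 * (28 - 30) - 22 = 46

P + Q = (30, 46)


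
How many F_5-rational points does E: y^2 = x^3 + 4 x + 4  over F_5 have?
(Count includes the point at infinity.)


For each x in F_5, count y with y^2 = x^3 + 4 x + 4 mod 5:
  x = 0: RHS = 4, y in [2, 3]  -> 2 point(s)
  x = 1: RHS = 4, y in [2, 3]  -> 2 point(s)
  x = 2: RHS = 0, y in [0]  -> 1 point(s)
  x = 4: RHS = 4, y in [2, 3]  -> 2 point(s)
Affine points: 7. Add the point at infinity: total = 8.

#E(F_5) = 8


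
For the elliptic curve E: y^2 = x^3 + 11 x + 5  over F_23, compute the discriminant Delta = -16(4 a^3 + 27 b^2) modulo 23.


4 a^3 + 27 b^2 = 4*11^3 + 27*5^2 = 5324 + 675 = 5999
Delta = -16 * (5999) = -95984
Delta mod 23 = 18

Delta = 18 (mod 23)


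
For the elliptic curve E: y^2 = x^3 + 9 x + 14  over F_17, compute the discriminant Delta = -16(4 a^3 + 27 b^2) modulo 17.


4 a^3 + 27 b^2 = 4*9^3 + 27*14^2 = 2916 + 5292 = 8208
Delta = -16 * (8208) = -131328
Delta mod 17 = 14

Delta = 14 (mod 17)


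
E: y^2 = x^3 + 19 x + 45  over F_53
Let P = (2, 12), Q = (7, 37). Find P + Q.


P != Q, so use the chord formula.
s = (y2 - y1) / (x2 - x1) = (25) / (5) mod 53 = 5
x3 = s^2 - x1 - x2 mod 53 = 5^2 - 2 - 7 = 16
y3 = s (x1 - x3) - y1 mod 53 = 5 * (2 - 16) - 12 = 24

P + Q = (16, 24)


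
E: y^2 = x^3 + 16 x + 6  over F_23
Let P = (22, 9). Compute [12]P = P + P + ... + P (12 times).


k = 12 = 1100_2 (binary, LSB first: 0011)
Double-and-add from P = (22, 9):
  bit 0 = 0: acc unchanged = O
  bit 1 = 0: acc unchanged = O
  bit 2 = 1: acc = O + (5, 2) = (5, 2)
  bit 3 = 1: acc = (5, 2) + (3, 9) = (10, 4)

12P = (10, 4)


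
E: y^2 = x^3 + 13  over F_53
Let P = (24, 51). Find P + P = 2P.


Doubling: s = (3 x1^2 + a) / (2 y1)
s = (3*24^2 + 0) / (2*51) mod 53 = 45
x3 = s^2 - 2 x1 mod 53 = 45^2 - 2*24 = 16
y3 = s (x1 - x3) - y1 mod 53 = 45 * (24 - 16) - 51 = 44

2P = (16, 44)


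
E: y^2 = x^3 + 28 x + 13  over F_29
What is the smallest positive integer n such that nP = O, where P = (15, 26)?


Compute successive multiples of P until we hit O:
  1P = (15, 26)
  2P = (6, 7)
  3P = (1, 10)
  4P = (22, 24)
  5P = (27, 23)
  6P = (7, 1)
  7P = (0, 10)
  8P = (23, 8)
  ... (continuing to 31P)
  31P = O

ord(P) = 31


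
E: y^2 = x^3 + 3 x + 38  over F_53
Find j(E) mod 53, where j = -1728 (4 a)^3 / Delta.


Delta = -16(4 a^3 + 27 b^2) mod 53 = 23
-1728 * (4 a)^3 = -1728 * (4*3)^3 mod 53 = 36
j = 36 * 23^(-1) mod 53 = 20

j = 20 (mod 53)


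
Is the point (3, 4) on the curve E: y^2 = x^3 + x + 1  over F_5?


Check whether y^2 = x^3 + 1 x + 1 (mod 5) for (x, y) = (3, 4).
LHS: y^2 = 4^2 mod 5 = 1
RHS: x^3 + 1 x + 1 = 3^3 + 1*3 + 1 mod 5 = 1
LHS = RHS

Yes, on the curve


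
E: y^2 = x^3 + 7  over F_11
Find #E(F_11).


For each x in F_11, count y with y^2 = x^3 + 0 x + 7 mod 11:
  x = 2: RHS = 4, y in [2, 9]  -> 2 point(s)
  x = 3: RHS = 1, y in [1, 10]  -> 2 point(s)
  x = 4: RHS = 5, y in [4, 7]  -> 2 point(s)
  x = 5: RHS = 0, y in [0]  -> 1 point(s)
  x = 6: RHS = 3, y in [5, 6]  -> 2 point(s)
  x = 7: RHS = 9, y in [3, 8]  -> 2 point(s)
Affine points: 11. Add the point at infinity: total = 12.

#E(F_11) = 12


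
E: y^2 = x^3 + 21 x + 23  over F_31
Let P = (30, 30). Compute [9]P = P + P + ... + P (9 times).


k = 9 = 1001_2 (binary, LSB first: 1001)
Double-and-add from P = (30, 30):
  bit 0 = 1: acc = O + (30, 30) = (30, 30)
  bit 1 = 0: acc unchanged = (30, 30)
  bit 2 = 0: acc unchanged = (30, 30)
  bit 3 = 1: acc = (30, 30) + (29, 2) = (12, 9)

9P = (12, 9)


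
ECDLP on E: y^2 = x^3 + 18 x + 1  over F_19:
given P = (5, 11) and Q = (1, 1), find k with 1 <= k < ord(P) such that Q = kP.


Enumerate multiples of P until we hit Q = (1, 1):
  1P = (5, 11)
  2P = (1, 18)
  3P = (3, 14)
  4P = (18, 18)
  5P = (0, 18)
  6P = (0, 1)
  7P = (18, 1)
  8P = (3, 5)
  9P = (1, 1)
Match found at i = 9.

k = 9


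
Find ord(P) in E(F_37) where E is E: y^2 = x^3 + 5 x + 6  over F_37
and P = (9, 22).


Compute successive multiples of P until we hit O:
  1P = (9, 22)
  2P = (26, 10)
  3P = (29, 3)
  4P = (32, 35)
  5P = (8, 22)
  6P = (20, 15)
  7P = (24, 1)
  8P = (3, 14)
  ... (continuing to 23P)
  23P = O

ord(P) = 23


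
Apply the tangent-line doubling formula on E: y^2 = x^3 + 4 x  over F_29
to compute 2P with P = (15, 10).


Doubling: s = (3 x1^2 + a) / (2 y1)
s = (3*15^2 + 4) / (2*10) mod 29 = 18
x3 = s^2 - 2 x1 mod 29 = 18^2 - 2*15 = 4
y3 = s (x1 - x3) - y1 mod 29 = 18 * (15 - 4) - 10 = 14

2P = (4, 14)


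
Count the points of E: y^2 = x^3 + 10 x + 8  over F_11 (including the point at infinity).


For each x in F_11, count y with y^2 = x^3 + 10 x + 8 mod 11:
  x = 2: RHS = 3, y in [5, 6]  -> 2 point(s)
  x = 6: RHS = 9, y in [3, 8]  -> 2 point(s)
  x = 7: RHS = 3, y in [5, 6]  -> 2 point(s)
Affine points: 6. Add the point at infinity: total = 7.

#E(F_11) = 7


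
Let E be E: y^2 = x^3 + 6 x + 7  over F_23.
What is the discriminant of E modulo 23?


4 a^3 + 27 b^2 = 4*6^3 + 27*7^2 = 864 + 1323 = 2187
Delta = -16 * (2187) = -34992
Delta mod 23 = 14

Delta = 14 (mod 23)


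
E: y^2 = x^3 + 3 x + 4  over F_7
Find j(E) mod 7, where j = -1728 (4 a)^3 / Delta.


Delta = -16(4 a^3 + 27 b^2) mod 7 = 5
-1728 * (4 a)^3 = -1728 * (4*3)^3 mod 7 = 6
j = 6 * 5^(-1) mod 7 = 4

j = 4 (mod 7)


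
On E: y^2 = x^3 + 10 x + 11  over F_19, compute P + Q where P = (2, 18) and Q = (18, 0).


P != Q, so use the chord formula.
s = (y2 - y1) / (x2 - x1) = (1) / (16) mod 19 = 6
x3 = s^2 - x1 - x2 mod 19 = 6^2 - 2 - 18 = 16
y3 = s (x1 - x3) - y1 mod 19 = 6 * (2 - 16) - 18 = 12

P + Q = (16, 12)


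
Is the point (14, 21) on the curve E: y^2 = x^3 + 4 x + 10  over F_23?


Check whether y^2 = x^3 + 4 x + 10 (mod 23) for (x, y) = (14, 21).
LHS: y^2 = 21^2 mod 23 = 4
RHS: x^3 + 4 x + 10 = 14^3 + 4*14 + 10 mod 23 = 4
LHS = RHS

Yes, on the curve


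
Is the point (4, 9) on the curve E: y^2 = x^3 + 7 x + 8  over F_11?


Check whether y^2 = x^3 + 7 x + 8 (mod 11) for (x, y) = (4, 9).
LHS: y^2 = 9^2 mod 11 = 4
RHS: x^3 + 7 x + 8 = 4^3 + 7*4 + 8 mod 11 = 1
LHS != RHS

No, not on the curve


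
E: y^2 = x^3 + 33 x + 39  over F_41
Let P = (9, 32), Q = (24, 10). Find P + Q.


P != Q, so use the chord formula.
s = (y2 - y1) / (x2 - x1) = (19) / (15) mod 41 = 4
x3 = s^2 - x1 - x2 mod 41 = 4^2 - 9 - 24 = 24
y3 = s (x1 - x3) - y1 mod 41 = 4 * (9 - 24) - 32 = 31

P + Q = (24, 31)


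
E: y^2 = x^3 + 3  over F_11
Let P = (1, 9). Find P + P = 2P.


Doubling: s = (3 x1^2 + a) / (2 y1)
s = (3*1^2 + 0) / (2*9) mod 11 = 2
x3 = s^2 - 2 x1 mod 11 = 2^2 - 2*1 = 2
y3 = s (x1 - x3) - y1 mod 11 = 2 * (1 - 2) - 9 = 0

2P = (2, 0)


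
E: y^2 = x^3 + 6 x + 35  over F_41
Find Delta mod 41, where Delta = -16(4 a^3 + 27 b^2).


4 a^3 + 27 b^2 = 4*6^3 + 27*35^2 = 864 + 33075 = 33939
Delta = -16 * (33939) = -543024
Delta mod 41 = 21

Delta = 21 (mod 41)


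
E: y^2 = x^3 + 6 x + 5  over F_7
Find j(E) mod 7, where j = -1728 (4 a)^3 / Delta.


Delta = -16(4 a^3 + 27 b^2) mod 7 = 2
-1728 * (4 a)^3 = -1728 * (4*6)^3 mod 7 = 6
j = 6 * 2^(-1) mod 7 = 3

j = 3 (mod 7)


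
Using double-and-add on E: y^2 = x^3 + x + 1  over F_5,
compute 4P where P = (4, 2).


k = 4 = 100_2 (binary, LSB first: 001)
Double-and-add from P = (4, 2):
  bit 0 = 0: acc unchanged = O
  bit 1 = 0: acc unchanged = O
  bit 2 = 1: acc = O + (0, 4) = (0, 4)

4P = (0, 4)


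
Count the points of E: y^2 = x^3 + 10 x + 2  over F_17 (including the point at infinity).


For each x in F_17, count y with y^2 = x^3 + 10 x + 2 mod 17:
  x = 0: RHS = 2, y in [6, 11]  -> 2 point(s)
  x = 1: RHS = 13, y in [8, 9]  -> 2 point(s)
  x = 2: RHS = 13, y in [8, 9]  -> 2 point(s)
  x = 3: RHS = 8, y in [5, 12]  -> 2 point(s)
  x = 4: RHS = 4, y in [2, 15]  -> 2 point(s)
  x = 8: RHS = 16, y in [4, 13]  -> 2 point(s)
  x = 11: RHS = 15, y in [7, 10]  -> 2 point(s)
  x = 13: RHS = 0, y in [0]  -> 1 point(s)
  x = 14: RHS = 13, y in [8, 9]  -> 2 point(s)
  x = 15: RHS = 8, y in [5, 12]  -> 2 point(s)
  x = 16: RHS = 8, y in [5, 12]  -> 2 point(s)
Affine points: 21. Add the point at infinity: total = 22.

#E(F_17) = 22


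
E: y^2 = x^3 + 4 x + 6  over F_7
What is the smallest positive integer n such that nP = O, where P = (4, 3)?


Compute successive multiples of P until we hit O:
  1P = (4, 3)
  2P = (1, 2)
  3P = (6, 1)
  4P = (5, 5)
  5P = (2, 1)
  6P = (2, 6)
  7P = (5, 2)
  8P = (6, 6)
  ... (continuing to 11P)
  11P = O

ord(P) = 11


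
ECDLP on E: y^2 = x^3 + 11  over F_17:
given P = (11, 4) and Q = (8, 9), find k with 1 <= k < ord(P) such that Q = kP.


Enumerate multiples of P until we hit Q = (8, 9):
  1P = (11, 4)
  2P = (3, 2)
  3P = (2, 11)
  4P = (13, 7)
  5P = (8, 9)
Match found at i = 5.

k = 5


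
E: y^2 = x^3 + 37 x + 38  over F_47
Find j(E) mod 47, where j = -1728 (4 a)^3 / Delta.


Delta = -16(4 a^3 + 27 b^2) mod 47 = 9
-1728 * (4 a)^3 = -1728 * (4*37)^3 mod 47 = 13
j = 13 * 9^(-1) mod 47 = 38

j = 38 (mod 47)


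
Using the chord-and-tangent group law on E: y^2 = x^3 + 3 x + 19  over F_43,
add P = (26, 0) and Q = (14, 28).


P != Q, so use the chord formula.
s = (y2 - y1) / (x2 - x1) = (28) / (31) mod 43 = 12
x3 = s^2 - x1 - x2 mod 43 = 12^2 - 26 - 14 = 18
y3 = s (x1 - x3) - y1 mod 43 = 12 * (26 - 18) - 0 = 10

P + Q = (18, 10)


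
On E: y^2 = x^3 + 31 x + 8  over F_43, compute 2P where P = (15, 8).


Doubling: s = (3 x1^2 + a) / (2 y1)
s = (3*15^2 + 31) / (2*8) mod 43 = 28
x3 = s^2 - 2 x1 mod 43 = 28^2 - 2*15 = 23
y3 = s (x1 - x3) - y1 mod 43 = 28 * (15 - 23) - 8 = 26

2P = (23, 26)


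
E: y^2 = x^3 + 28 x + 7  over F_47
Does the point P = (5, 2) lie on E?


Check whether y^2 = x^3 + 28 x + 7 (mod 47) for (x, y) = (5, 2).
LHS: y^2 = 2^2 mod 47 = 4
RHS: x^3 + 28 x + 7 = 5^3 + 28*5 + 7 mod 47 = 37
LHS != RHS

No, not on the curve


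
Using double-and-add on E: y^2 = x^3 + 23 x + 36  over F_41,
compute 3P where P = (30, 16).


k = 3 = 11_2 (binary, LSB first: 11)
Double-and-add from P = (30, 16):
  bit 0 = 1: acc = O + (30, 16) = (30, 16)
  bit 1 = 1: acc = (30, 16) + (20, 38) = (27, 2)

3P = (27, 2)


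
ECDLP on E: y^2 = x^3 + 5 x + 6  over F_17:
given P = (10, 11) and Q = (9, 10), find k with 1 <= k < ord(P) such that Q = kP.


Enumerate multiples of P until we hit Q = (9, 10):
  1P = (10, 11)
  2P = (12, 3)
  3P = (11, 10)
  4P = (14, 10)
  5P = (9, 10)
Match found at i = 5.

k = 5


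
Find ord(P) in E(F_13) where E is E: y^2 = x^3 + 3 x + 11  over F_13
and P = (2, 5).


Compute successive multiples of P until we hit O:
  1P = (2, 5)
  2P = (8, 12)
  3P = (4, 10)
  4P = (10, 1)
  5P = (11, 6)
  6P = (9, 0)
  7P = (11, 7)
  8P = (10, 12)
  ... (continuing to 12P)
  12P = O

ord(P) = 12


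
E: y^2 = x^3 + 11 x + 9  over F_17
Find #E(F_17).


For each x in F_17, count y with y^2 = x^3 + 11 x + 9 mod 17:
  x = 0: RHS = 9, y in [3, 14]  -> 2 point(s)
  x = 1: RHS = 4, y in [2, 15]  -> 2 point(s)
  x = 3: RHS = 1, y in [1, 16]  -> 2 point(s)
  x = 4: RHS = 15, y in [7, 10]  -> 2 point(s)
  x = 5: RHS = 2, y in [6, 11]  -> 2 point(s)
  x = 6: RHS = 2, y in [6, 11]  -> 2 point(s)
  x = 7: RHS = 4, y in [2, 15]  -> 2 point(s)
  x = 9: RHS = 4, y in [2, 15]  -> 2 point(s)
  x = 11: RHS = 16, y in [4, 13]  -> 2 point(s)
  x = 12: RHS = 16, y in [4, 13]  -> 2 point(s)
  x = 14: RHS = 0, y in [0]  -> 1 point(s)
  x = 15: RHS = 13, y in [8, 9]  -> 2 point(s)
Affine points: 23. Add the point at infinity: total = 24.

#E(F_17) = 24


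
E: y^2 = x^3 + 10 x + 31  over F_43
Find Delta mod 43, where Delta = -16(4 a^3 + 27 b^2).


4 a^3 + 27 b^2 = 4*10^3 + 27*31^2 = 4000 + 25947 = 29947
Delta = -16 * (29947) = -479152
Delta mod 43 = 40

Delta = 40 (mod 43)


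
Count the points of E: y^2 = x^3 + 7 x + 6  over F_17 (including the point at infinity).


For each x in F_17, count y with y^2 = x^3 + 7 x + 6 mod 17:
  x = 4: RHS = 13, y in [8, 9]  -> 2 point(s)
  x = 5: RHS = 13, y in [8, 9]  -> 2 point(s)
  x = 6: RHS = 9, y in [3, 14]  -> 2 point(s)
  x = 8: RHS = 13, y in [8, 9]  -> 2 point(s)
  x = 9: RHS = 16, y in [4, 13]  -> 2 point(s)
  x = 12: RHS = 16, y in [4, 13]  -> 2 point(s)
  x = 13: RHS = 16, y in [4, 13]  -> 2 point(s)
  x = 14: RHS = 9, y in [3, 14]  -> 2 point(s)
  x = 15: RHS = 1, y in [1, 16]  -> 2 point(s)
  x = 16: RHS = 15, y in [7, 10]  -> 2 point(s)
Affine points: 20. Add the point at infinity: total = 21.

#E(F_17) = 21


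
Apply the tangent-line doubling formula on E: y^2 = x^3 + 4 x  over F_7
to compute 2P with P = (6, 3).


Doubling: s = (3 x1^2 + a) / (2 y1)
s = (3*6^2 + 4) / (2*3) mod 7 = 0
x3 = s^2 - 2 x1 mod 7 = 0^2 - 2*6 = 2
y3 = s (x1 - x3) - y1 mod 7 = 0 * (6 - 2) - 3 = 4

2P = (2, 4)


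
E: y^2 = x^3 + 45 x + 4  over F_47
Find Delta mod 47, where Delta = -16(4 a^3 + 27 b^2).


4 a^3 + 27 b^2 = 4*45^3 + 27*4^2 = 364500 + 432 = 364932
Delta = -16 * (364932) = -5838912
Delta mod 47 = 39

Delta = 39 (mod 47)


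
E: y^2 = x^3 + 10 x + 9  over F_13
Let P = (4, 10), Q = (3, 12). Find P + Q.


P != Q, so use the chord formula.
s = (y2 - y1) / (x2 - x1) = (2) / (12) mod 13 = 11
x3 = s^2 - x1 - x2 mod 13 = 11^2 - 4 - 3 = 10
y3 = s (x1 - x3) - y1 mod 13 = 11 * (4 - 10) - 10 = 2

P + Q = (10, 2)


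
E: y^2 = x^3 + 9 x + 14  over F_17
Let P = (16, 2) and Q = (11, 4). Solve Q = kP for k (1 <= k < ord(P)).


Enumerate multiples of P until we hit Q = (11, 4):
  1P = (16, 2)
  2P = (11, 13)
  3P = (3, 0)
  4P = (11, 4)
Match found at i = 4.

k = 4


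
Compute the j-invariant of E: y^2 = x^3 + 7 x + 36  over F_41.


Delta = -16(4 a^3 + 27 b^2) mod 41 = 7
-1728 * (4 a)^3 = -1728 * (4*7)^3 mod 41 = 21
j = 21 * 7^(-1) mod 41 = 3

j = 3 (mod 41)


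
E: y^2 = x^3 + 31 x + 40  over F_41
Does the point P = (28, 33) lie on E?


Check whether y^2 = x^3 + 31 x + 40 (mod 41) for (x, y) = (28, 33).
LHS: y^2 = 33^2 mod 41 = 23
RHS: x^3 + 31 x + 40 = 28^3 + 31*28 + 40 mod 41 = 23
LHS = RHS

Yes, on the curve


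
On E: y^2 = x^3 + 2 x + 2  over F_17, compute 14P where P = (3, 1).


k = 14 = 1110_2 (binary, LSB first: 0111)
Double-and-add from P = (3, 1):
  bit 0 = 0: acc unchanged = O
  bit 1 = 1: acc = O + (13, 7) = (13, 7)
  bit 2 = 1: acc = (13, 7) + (10, 11) = (9, 16)
  bit 3 = 1: acc = (9, 16) + (16, 4) = (5, 16)

14P = (5, 16)


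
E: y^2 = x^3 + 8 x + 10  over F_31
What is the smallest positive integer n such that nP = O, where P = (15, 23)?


Compute successive multiples of P until we hit O:
  1P = (15, 23)
  2P = (5, 19)
  3P = (0, 14)
  4P = (30, 30)
  5P = (27, 21)
  6P = (14, 13)
  7P = (9, 6)
  8P = (9, 25)
  ... (continuing to 15P)
  15P = O

ord(P) = 15


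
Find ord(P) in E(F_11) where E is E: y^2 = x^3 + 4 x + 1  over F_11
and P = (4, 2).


Compute successive multiples of P until we hit O:
  1P = (4, 2)
  2P = (7, 3)
  3P = (5, 5)
  4P = (0, 10)
  5P = (0, 1)
  6P = (5, 6)
  7P = (7, 8)
  8P = (4, 9)
  ... (continuing to 9P)
  9P = O

ord(P) = 9


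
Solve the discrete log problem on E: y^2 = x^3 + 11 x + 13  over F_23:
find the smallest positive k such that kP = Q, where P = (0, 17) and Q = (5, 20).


Enumerate multiples of P until we hit Q = (5, 20):
  1P = (0, 17)
  2P = (1, 5)
  3P = (5, 20)
Match found at i = 3.

k = 3


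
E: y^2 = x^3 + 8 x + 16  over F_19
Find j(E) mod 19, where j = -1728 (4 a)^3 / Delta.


Delta = -16(4 a^3 + 27 b^2) mod 19 = 14
-1728 * (4 a)^3 = -1728 * (4*8)^3 mod 19 = 12
j = 12 * 14^(-1) mod 19 = 9

j = 9 (mod 19)


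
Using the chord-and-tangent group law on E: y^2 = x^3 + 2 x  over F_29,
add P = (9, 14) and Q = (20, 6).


P != Q, so use the chord formula.
s = (y2 - y1) / (x2 - x1) = (21) / (11) mod 29 = 23
x3 = s^2 - x1 - x2 mod 29 = 23^2 - 9 - 20 = 7
y3 = s (x1 - x3) - y1 mod 29 = 23 * (9 - 7) - 14 = 3

P + Q = (7, 3)


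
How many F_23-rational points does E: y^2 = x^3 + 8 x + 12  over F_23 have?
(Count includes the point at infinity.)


For each x in F_23, count y with y^2 = x^3 + 8 x + 12 mod 23:
  x = 0: RHS = 12, y in [9, 14]  -> 2 point(s)
  x = 2: RHS = 13, y in [6, 17]  -> 2 point(s)
  x = 4: RHS = 16, y in [4, 19]  -> 2 point(s)
  x = 5: RHS = 16, y in [4, 19]  -> 2 point(s)
  x = 6: RHS = 0, y in [0]  -> 1 point(s)
  x = 8: RHS = 13, y in [6, 17]  -> 2 point(s)
  x = 9: RHS = 8, y in [10, 13]  -> 2 point(s)
  x = 13: RHS = 13, y in [6, 17]  -> 2 point(s)
  x = 14: RHS = 16, y in [4, 19]  -> 2 point(s)
  x = 16: RHS = 4, y in [2, 21]  -> 2 point(s)
  x = 17: RHS = 1, y in [1, 22]  -> 2 point(s)
  x = 18: RHS = 8, y in [10, 13]  -> 2 point(s)
  x = 19: RHS = 8, y in [10, 13]  -> 2 point(s)
  x = 22: RHS = 3, y in [7, 16]  -> 2 point(s)
Affine points: 27. Add the point at infinity: total = 28.

#E(F_23) = 28


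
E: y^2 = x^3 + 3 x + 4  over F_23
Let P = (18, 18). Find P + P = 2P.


Doubling: s = (3 x1^2 + a) / (2 y1)
s = (3*18^2 + 3) / (2*18) mod 23 = 6
x3 = s^2 - 2 x1 mod 23 = 6^2 - 2*18 = 0
y3 = s (x1 - x3) - y1 mod 23 = 6 * (18 - 0) - 18 = 21

2P = (0, 21)


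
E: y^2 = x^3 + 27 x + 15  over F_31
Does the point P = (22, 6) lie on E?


Check whether y^2 = x^3 + 27 x + 15 (mod 31) for (x, y) = (22, 6).
LHS: y^2 = 6^2 mod 31 = 5
RHS: x^3 + 27 x + 15 = 22^3 + 27*22 + 15 mod 31 = 4
LHS != RHS

No, not on the curve


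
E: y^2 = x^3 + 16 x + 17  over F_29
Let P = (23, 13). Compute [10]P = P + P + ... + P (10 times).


k = 10 = 1010_2 (binary, LSB first: 0101)
Double-and-add from P = (23, 13):
  bit 0 = 0: acc unchanged = O
  bit 1 = 1: acc = O + (3, 11) = (3, 11)
  bit 2 = 0: acc unchanged = (3, 11)
  bit 3 = 1: acc = (3, 11) + (27, 21) = (3, 18)

10P = (3, 18)


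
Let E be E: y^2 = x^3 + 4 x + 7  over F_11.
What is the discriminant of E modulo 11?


4 a^3 + 27 b^2 = 4*4^3 + 27*7^2 = 256 + 1323 = 1579
Delta = -16 * (1579) = -25264
Delta mod 11 = 3

Delta = 3 (mod 11)


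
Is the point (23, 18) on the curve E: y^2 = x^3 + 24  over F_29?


Check whether y^2 = x^3 + 0 x + 24 (mod 29) for (x, y) = (23, 18).
LHS: y^2 = 18^2 mod 29 = 5
RHS: x^3 + 0 x + 24 = 23^3 + 0*23 + 24 mod 29 = 11
LHS != RHS

No, not on the curve


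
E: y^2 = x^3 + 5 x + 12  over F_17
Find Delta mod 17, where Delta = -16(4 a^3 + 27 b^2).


4 a^3 + 27 b^2 = 4*5^3 + 27*12^2 = 500 + 3888 = 4388
Delta = -16 * (4388) = -70208
Delta mod 17 = 2

Delta = 2 (mod 17)


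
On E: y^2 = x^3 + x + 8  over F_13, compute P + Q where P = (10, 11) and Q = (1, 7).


P != Q, so use the chord formula.
s = (y2 - y1) / (x2 - x1) = (9) / (4) mod 13 = 12
x3 = s^2 - x1 - x2 mod 13 = 12^2 - 10 - 1 = 3
y3 = s (x1 - x3) - y1 mod 13 = 12 * (10 - 3) - 11 = 8

P + Q = (3, 8)


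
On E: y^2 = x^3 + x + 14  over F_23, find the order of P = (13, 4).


Compute successive multiples of P until we hit O:
  1P = (13, 4)
  2P = (10, 14)
  3P = (6, 11)
  4P = (5, 11)
  5P = (9, 4)
  6P = (1, 19)
  7P = (12, 12)
  8P = (16, 20)
  ... (continuing to 28P)
  28P = O

ord(P) = 28


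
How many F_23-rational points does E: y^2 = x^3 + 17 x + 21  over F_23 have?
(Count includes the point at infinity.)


For each x in F_23, count y with y^2 = x^3 + 17 x + 21 mod 23:
  x = 1: RHS = 16, y in [4, 19]  -> 2 point(s)
  x = 5: RHS = 1, y in [1, 22]  -> 2 point(s)
  x = 7: RHS = 0, y in [0]  -> 1 point(s)
  x = 8: RHS = 2, y in [5, 18]  -> 2 point(s)
  x = 9: RHS = 6, y in [11, 12]  -> 2 point(s)
  x = 10: RHS = 18, y in [8, 15]  -> 2 point(s)
  x = 13: RHS = 1, y in [1, 22]  -> 2 point(s)
  x = 14: RHS = 13, y in [6, 17]  -> 2 point(s)
  x = 17: RHS = 2, y in [5, 18]  -> 2 point(s)
  x = 18: RHS = 18, y in [8, 15]  -> 2 point(s)
  x = 19: RHS = 4, y in [2, 21]  -> 2 point(s)
  x = 20: RHS = 12, y in [9, 14]  -> 2 point(s)
  x = 21: RHS = 2, y in [5, 18]  -> 2 point(s)
  x = 22: RHS = 3, y in [7, 16]  -> 2 point(s)
Affine points: 27. Add the point at infinity: total = 28.

#E(F_23) = 28


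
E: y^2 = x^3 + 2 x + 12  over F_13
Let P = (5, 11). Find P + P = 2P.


Doubling: s = (3 x1^2 + a) / (2 y1)
s = (3*5^2 + 2) / (2*11) mod 13 = 10
x3 = s^2 - 2 x1 mod 13 = 10^2 - 2*5 = 12
y3 = s (x1 - x3) - y1 mod 13 = 10 * (5 - 12) - 11 = 10

2P = (12, 10)


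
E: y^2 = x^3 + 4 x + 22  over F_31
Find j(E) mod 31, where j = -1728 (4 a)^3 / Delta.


Delta = -16(4 a^3 + 27 b^2) mod 31 = 3
-1728 * (4 a)^3 = -1728 * (4*4)^3 mod 31 = 1
j = 1 * 3^(-1) mod 31 = 21

j = 21 (mod 31)


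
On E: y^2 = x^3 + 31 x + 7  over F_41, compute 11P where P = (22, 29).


k = 11 = 1011_2 (binary, LSB first: 1101)
Double-and-add from P = (22, 29):
  bit 0 = 1: acc = O + (22, 29) = (22, 29)
  bit 1 = 1: acc = (22, 29) + (1, 11) = (2, 35)
  bit 2 = 0: acc unchanged = (2, 35)
  bit 3 = 1: acc = (2, 35) + (4, 21) = (2, 6)

11P = (2, 6)


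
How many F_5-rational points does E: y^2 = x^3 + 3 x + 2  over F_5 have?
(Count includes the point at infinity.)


For each x in F_5, count y with y^2 = x^3 + 3 x + 2 mod 5:
  x = 1: RHS = 1, y in [1, 4]  -> 2 point(s)
  x = 2: RHS = 1, y in [1, 4]  -> 2 point(s)
Affine points: 4. Add the point at infinity: total = 5.

#E(F_5) = 5


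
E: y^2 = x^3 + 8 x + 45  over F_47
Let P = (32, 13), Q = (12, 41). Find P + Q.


P != Q, so use the chord formula.
s = (y2 - y1) / (x2 - x1) = (28) / (27) mod 47 = 8
x3 = s^2 - x1 - x2 mod 47 = 8^2 - 32 - 12 = 20
y3 = s (x1 - x3) - y1 mod 47 = 8 * (32 - 20) - 13 = 36

P + Q = (20, 36)


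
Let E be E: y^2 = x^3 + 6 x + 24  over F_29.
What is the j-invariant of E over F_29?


Delta = -16(4 a^3 + 27 b^2) mod 29 = 26
-1728 * (4 a)^3 = -1728 * (4*6)^3 mod 29 = 8
j = 8 * 26^(-1) mod 29 = 7

j = 7 (mod 29)


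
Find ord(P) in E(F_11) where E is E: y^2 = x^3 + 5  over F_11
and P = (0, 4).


Compute successive multiples of P until we hit O:
  1P = (0, 4)
  2P = (0, 7)
  3P = O

ord(P) = 3


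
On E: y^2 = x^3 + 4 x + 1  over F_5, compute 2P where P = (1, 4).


Doubling: s = (3 x1^2 + a) / (2 y1)
s = (3*1^2 + 4) / (2*4) mod 5 = 4
x3 = s^2 - 2 x1 mod 5 = 4^2 - 2*1 = 4
y3 = s (x1 - x3) - y1 mod 5 = 4 * (1 - 4) - 4 = 4

2P = (4, 4)


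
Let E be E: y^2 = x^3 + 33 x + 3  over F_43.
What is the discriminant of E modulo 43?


4 a^3 + 27 b^2 = 4*33^3 + 27*3^2 = 143748 + 243 = 143991
Delta = -16 * (143991) = -2303856
Delta mod 43 = 41

Delta = 41 (mod 43)


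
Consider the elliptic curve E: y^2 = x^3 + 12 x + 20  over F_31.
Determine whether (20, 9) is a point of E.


Check whether y^2 = x^3 + 12 x + 20 (mod 31) for (x, y) = (20, 9).
LHS: y^2 = 9^2 mod 31 = 19
RHS: x^3 + 12 x + 20 = 20^3 + 12*20 + 20 mod 31 = 14
LHS != RHS

No, not on the curve


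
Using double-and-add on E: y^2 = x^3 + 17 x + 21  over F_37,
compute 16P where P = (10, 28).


k = 16 = 10000_2 (binary, LSB first: 00001)
Double-and-add from P = (10, 28):
  bit 0 = 0: acc unchanged = O
  bit 1 = 0: acc unchanged = O
  bit 2 = 0: acc unchanged = O
  bit 3 = 0: acc unchanged = O
  bit 4 = 1: acc = O + (32, 25) = (32, 25)

16P = (32, 25)


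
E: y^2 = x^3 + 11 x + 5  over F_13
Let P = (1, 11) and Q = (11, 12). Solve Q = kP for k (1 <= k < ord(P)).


Enumerate multiples of P until we hit Q = (11, 12):
  1P = (1, 11)
  2P = (7, 10)
  3P = (9, 12)
  4P = (2, 10)
  5P = (11, 12)
Match found at i = 5.

k = 5


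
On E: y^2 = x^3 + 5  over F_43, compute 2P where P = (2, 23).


Doubling: s = (3 x1^2 + a) / (2 y1)
s = (3*2^2 + 0) / (2*23) mod 43 = 4
x3 = s^2 - 2 x1 mod 43 = 4^2 - 2*2 = 12
y3 = s (x1 - x3) - y1 mod 43 = 4 * (2 - 12) - 23 = 23

2P = (12, 23)


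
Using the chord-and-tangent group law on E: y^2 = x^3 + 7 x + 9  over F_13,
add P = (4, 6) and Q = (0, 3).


P != Q, so use the chord formula.
s = (y2 - y1) / (x2 - x1) = (10) / (9) mod 13 = 4
x3 = s^2 - x1 - x2 mod 13 = 4^2 - 4 - 0 = 12
y3 = s (x1 - x3) - y1 mod 13 = 4 * (4 - 12) - 6 = 1

P + Q = (12, 1)


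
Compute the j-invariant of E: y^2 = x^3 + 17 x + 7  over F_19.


Delta = -16(4 a^3 + 27 b^2) mod 19 = 16
-1728 * (4 a)^3 = -1728 * (4*17)^3 mod 19 = 1
j = 1 * 16^(-1) mod 19 = 6

j = 6 (mod 19)


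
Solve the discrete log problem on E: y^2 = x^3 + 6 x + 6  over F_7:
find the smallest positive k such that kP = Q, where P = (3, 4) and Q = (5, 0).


Enumerate multiples of P until we hit Q = (5, 0):
  1P = (3, 4)
  2P = (5, 0)
Match found at i = 2.

k = 2


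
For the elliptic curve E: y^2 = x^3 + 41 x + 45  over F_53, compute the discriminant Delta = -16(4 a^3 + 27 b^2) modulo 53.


4 a^3 + 27 b^2 = 4*41^3 + 27*45^2 = 275684 + 54675 = 330359
Delta = -16 * (330359) = -5285744
Delta mod 53 = 52

Delta = 52 (mod 53)


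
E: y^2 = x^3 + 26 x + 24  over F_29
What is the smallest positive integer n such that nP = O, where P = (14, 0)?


Compute successive multiples of P until we hit O:
  1P = (14, 0)
  2P = O

ord(P) = 2


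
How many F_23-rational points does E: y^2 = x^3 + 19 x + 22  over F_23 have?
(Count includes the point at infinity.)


For each x in F_23, count y with y^2 = x^3 + 19 x + 22 mod 23:
  x = 4: RHS = 1, y in [1, 22]  -> 2 point(s)
  x = 5: RHS = 12, y in [9, 14]  -> 2 point(s)
  x = 9: RHS = 2, y in [5, 18]  -> 2 point(s)
  x = 10: RHS = 16, y in [4, 19]  -> 2 point(s)
  x = 12: RHS = 0, y in [0]  -> 1 point(s)
  x = 15: RHS = 2, y in [5, 18]  -> 2 point(s)
  x = 16: RHS = 6, y in [11, 12]  -> 2 point(s)
  x = 18: RHS = 9, y in [3, 20]  -> 2 point(s)
  x = 22: RHS = 2, y in [5, 18]  -> 2 point(s)
Affine points: 17. Add the point at infinity: total = 18.

#E(F_23) = 18


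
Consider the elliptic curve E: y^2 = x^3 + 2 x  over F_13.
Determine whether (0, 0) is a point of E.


Check whether y^2 = x^3 + 2 x + 0 (mod 13) for (x, y) = (0, 0).
LHS: y^2 = 0^2 mod 13 = 0
RHS: x^3 + 2 x + 0 = 0^3 + 2*0 + 0 mod 13 = 0
LHS = RHS

Yes, on the curve


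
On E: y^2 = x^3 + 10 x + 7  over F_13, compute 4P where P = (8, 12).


k = 4 = 100_2 (binary, LSB first: 001)
Double-and-add from P = (8, 12):
  bit 0 = 0: acc unchanged = O
  bit 1 = 0: acc unchanged = O
  bit 2 = 1: acc = O + (2, 10) = (2, 10)

4P = (2, 10)


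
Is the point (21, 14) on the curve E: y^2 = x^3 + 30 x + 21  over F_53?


Check whether y^2 = x^3 + 30 x + 21 (mod 53) for (x, y) = (21, 14).
LHS: y^2 = 14^2 mod 53 = 37
RHS: x^3 + 30 x + 21 = 21^3 + 30*21 + 21 mod 53 = 1
LHS != RHS

No, not on the curve


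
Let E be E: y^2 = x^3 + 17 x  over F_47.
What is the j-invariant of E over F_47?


Delta = -16(4 a^3 + 27 b^2) mod 47 = 45
-1728 * (4 a)^3 = -1728 * (4*17)^3 mod 47 = 22
j = 22 * 45^(-1) mod 47 = 36

j = 36 (mod 47)


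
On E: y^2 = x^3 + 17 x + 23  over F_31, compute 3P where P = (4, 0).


k = 3 = 11_2 (binary, LSB first: 11)
Double-and-add from P = (4, 0):
  bit 0 = 1: acc = O + (4, 0) = (4, 0)
  bit 1 = 1: acc = (4, 0) + O = (4, 0)

3P = (4, 0)


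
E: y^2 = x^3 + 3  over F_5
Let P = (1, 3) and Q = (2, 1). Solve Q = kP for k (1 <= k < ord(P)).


Enumerate multiples of P until we hit Q = (2, 1):
  1P = (1, 3)
  2P = (2, 4)
  3P = (3, 0)
  4P = (2, 1)
Match found at i = 4.

k = 4


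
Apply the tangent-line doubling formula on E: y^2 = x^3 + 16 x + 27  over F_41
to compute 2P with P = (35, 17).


Doubling: s = (3 x1^2 + a) / (2 y1)
s = (3*35^2 + 16) / (2*17) mod 41 = 35
x3 = s^2 - 2 x1 mod 41 = 35^2 - 2*35 = 7
y3 = s (x1 - x3) - y1 mod 41 = 35 * (35 - 7) - 17 = 20

2P = (7, 20)
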